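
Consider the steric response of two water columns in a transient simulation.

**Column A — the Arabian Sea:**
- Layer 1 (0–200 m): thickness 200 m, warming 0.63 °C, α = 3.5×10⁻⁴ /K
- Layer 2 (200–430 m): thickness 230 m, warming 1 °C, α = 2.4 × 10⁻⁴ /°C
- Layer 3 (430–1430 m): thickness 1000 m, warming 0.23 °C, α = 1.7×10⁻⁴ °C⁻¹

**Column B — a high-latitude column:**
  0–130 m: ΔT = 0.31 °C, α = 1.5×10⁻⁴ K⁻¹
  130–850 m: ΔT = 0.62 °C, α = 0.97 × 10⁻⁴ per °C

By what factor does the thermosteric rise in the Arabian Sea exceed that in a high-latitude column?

A Layer 1: 0.63 × 200 × 3.5×10⁻⁴ = 0.04410 m
A Layer 2: 230 × 2.4×10⁻⁴ × 1 = 0.05520 m
A 1.7×10⁻⁴ × 0.23 × 1000 = 0.03910 m
A total: 0.13840 m
B 0.31 × 130 × 1.5×10⁻⁴ = 0.006045 m
B Layer 2: 0.97×10⁻⁴ × 720 × 0.62 = 0.0433008 m
B total: 0.0493458 m
Ratio: 0.13840 / 0.0493458 ≈ 2.805

≈ 2.8×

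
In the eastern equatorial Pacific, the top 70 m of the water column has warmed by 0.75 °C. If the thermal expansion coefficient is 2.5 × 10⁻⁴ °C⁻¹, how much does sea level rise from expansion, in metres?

about 0.0131 m

Δh = αΔT·H = 2.5×10⁻⁴ × 0.75 × 70 = 0.013125 m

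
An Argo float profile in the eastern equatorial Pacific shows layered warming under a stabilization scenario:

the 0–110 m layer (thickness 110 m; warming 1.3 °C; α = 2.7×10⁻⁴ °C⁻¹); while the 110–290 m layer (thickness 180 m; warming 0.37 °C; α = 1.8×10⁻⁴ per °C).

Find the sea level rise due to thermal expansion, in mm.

0–110 m: 1.3 × 110 × 2.7×10⁻⁴ = 0.03861 m
110–290 m: 1.8×10⁻⁴ × 0.37 × 180 = 0.011988 m
Δh = 0.03861 + 0.011988 = 0.050598 m

Δh = 51 mm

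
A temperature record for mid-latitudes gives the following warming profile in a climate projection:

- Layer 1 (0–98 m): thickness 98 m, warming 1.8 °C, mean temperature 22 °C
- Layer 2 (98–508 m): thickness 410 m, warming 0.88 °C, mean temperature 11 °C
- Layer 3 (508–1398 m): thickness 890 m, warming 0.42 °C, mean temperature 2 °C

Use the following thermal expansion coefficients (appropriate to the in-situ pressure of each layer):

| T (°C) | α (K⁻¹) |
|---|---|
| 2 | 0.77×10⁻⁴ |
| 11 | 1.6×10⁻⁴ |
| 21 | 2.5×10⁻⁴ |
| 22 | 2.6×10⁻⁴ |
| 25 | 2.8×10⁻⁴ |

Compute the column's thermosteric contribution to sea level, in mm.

Layer 1 at 22 °C → α = 2.6×10⁻⁴ K⁻¹
Layer 2 at 11 °C → α = 1.6×10⁻⁴ K⁻¹
Layer 3 at 2 °C → α = 0.77×10⁻⁴ K⁻¹
0–98 m: 98 × 2.6×10⁻⁴ × 1.8 = 0.045864 m
98–508 m: 1.6×10⁻⁴ × 0.88 × 410 = 0.057728 m
508–1398 m: 0.42 × 0.77×10⁻⁴ × 890 = 0.0287826 m
Δh = 0.045864 + 0.057728 + 0.0287826 = 0.1323746 m

Δh = 130 mm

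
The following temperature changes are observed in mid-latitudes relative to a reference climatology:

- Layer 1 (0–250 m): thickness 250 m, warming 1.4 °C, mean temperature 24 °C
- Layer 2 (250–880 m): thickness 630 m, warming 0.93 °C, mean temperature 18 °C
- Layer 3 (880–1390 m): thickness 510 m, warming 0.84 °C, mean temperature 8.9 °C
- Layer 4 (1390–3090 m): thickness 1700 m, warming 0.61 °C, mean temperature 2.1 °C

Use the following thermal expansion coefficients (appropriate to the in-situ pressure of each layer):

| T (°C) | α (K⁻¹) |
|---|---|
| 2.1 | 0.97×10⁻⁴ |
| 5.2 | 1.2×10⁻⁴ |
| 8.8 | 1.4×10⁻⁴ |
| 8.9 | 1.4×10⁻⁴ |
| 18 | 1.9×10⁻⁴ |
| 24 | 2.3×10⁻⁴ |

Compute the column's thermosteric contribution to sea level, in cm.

Layer 1 at 24 °C → α = 2.3×10⁻⁴ K⁻¹
Layer 2 at 18 °C → α = 1.9×10⁻⁴ K⁻¹
Layer 3 at 8.9 °C → α = 1.4×10⁻⁴ K⁻¹
Layer 4 at 2.1 °C → α = 0.97×10⁻⁴ K⁻¹
2.3×10⁻⁴ × 1.4 × 250 = 0.08050 m
630 × 1.9×10⁻⁴ × 0.93 = 0.111321 m
0.84 × 1.4×10⁻⁴ × 510 = 0.059976 m
Layer 4: 0.61 × 0.97×10⁻⁴ × 1700 = 0.100589 m
Δh = 0.08050 + 0.111321 + 0.059976 + 0.100589 = 0.352386 m ≈ 35 cm

Δh ≈ 35 cm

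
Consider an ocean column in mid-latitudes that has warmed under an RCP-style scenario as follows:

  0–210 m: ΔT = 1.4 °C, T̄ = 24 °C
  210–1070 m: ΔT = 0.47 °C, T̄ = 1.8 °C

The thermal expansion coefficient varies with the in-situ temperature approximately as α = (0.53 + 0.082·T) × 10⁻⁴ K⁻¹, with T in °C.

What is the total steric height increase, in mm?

Δh ≈ 100 mm

Layer 1: α = (0.53 + 0.082×24)×10⁻⁴ = 2.498×10⁻⁴ K⁻¹
Layer 2: α = (0.53 + 0.082×1.8)×10⁻⁴ = 0.6776×10⁻⁴ K⁻¹
Layer 1: 1.4 × 2.498×10⁻⁴ × 210 = 0.0734412 m
0.47 × 860 × 0.6776×10⁻⁴ = 0.027388592 m
Δh = 0.0734412 + 0.027388592 = 0.100829792 m ≈ 100 mm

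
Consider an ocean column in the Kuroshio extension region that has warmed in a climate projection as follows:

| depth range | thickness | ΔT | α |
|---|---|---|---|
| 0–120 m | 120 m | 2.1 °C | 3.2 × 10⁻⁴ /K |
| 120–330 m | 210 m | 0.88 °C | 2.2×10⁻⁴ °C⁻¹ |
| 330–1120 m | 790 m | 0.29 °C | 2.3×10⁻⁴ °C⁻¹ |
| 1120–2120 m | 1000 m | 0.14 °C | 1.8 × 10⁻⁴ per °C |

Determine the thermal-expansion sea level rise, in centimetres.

Δh ≈ 19.9 cm

Layer 1: 3.2×10⁻⁴ × 120 × 2.1 = 0.08064 m
120–330 m: 0.88 × 2.2×10⁻⁴ × 210 = 0.040656 m
790 × 0.29 × 2.3×10⁻⁴ = 0.052693 m
0.14 × 1000 × 1.8×10⁻⁴ = 0.02520 m
Δh = 0.08064 + 0.040656 + 0.052693 + 0.02520 = 0.199189 m ≈ 19.9 cm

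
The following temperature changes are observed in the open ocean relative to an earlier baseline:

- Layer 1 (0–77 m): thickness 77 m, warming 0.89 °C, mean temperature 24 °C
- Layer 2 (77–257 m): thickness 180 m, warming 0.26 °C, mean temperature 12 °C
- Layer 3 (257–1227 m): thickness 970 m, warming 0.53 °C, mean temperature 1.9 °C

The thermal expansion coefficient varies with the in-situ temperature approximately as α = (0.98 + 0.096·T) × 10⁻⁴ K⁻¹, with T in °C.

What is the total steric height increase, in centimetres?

about 9.2 cm

Layer 1: α = (0.98 + 0.096×24)×10⁻⁴ = 3.284×10⁻⁴ K⁻¹
Layer 2: α = (0.98 + 0.096×12)×10⁻⁴ = 2.132×10⁻⁴ K⁻¹
Layer 3: α = (0.98 + 0.096×1.9)×10⁻⁴ = 1.1624×10⁻⁴ K⁻¹
0–77 m: 0.89 × 77 × 3.284×10⁻⁴ = 0.022505252 m
Layer 2: 2.132×10⁻⁴ × 180 × 0.26 = 0.00997776 m
Layer 3: 970 × 1.1624×10⁻⁴ × 0.53 = 0.059758984 m
Δh = 0.022505252 + 0.00997776 + 0.059758984 = 0.092241996 m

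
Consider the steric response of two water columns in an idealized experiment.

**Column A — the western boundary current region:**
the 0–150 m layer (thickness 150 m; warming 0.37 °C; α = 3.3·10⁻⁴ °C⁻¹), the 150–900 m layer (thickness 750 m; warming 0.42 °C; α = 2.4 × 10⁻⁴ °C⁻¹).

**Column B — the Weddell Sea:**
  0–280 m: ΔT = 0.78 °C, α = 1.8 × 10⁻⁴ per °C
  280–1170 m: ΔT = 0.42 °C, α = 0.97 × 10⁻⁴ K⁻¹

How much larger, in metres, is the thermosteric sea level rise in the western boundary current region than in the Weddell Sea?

A Layer 1: 3.3×10⁻⁴ × 0.37 × 150 = 0.018315 m
A 150–900 m: 2.4×10⁻⁴ × 0.42 × 750 = 0.07560 m
A total: 0.093915 m
B 280 × 1.8×10⁻⁴ × 0.78 = 0.039312 m
B Layer 2: 0.42 × 0.97×10⁻⁴ × 890 = 0.0362586 m
B total: 0.0755706 m
Difference: 0.093915 − 0.0755706 = 0.0183444 m

0.0183 m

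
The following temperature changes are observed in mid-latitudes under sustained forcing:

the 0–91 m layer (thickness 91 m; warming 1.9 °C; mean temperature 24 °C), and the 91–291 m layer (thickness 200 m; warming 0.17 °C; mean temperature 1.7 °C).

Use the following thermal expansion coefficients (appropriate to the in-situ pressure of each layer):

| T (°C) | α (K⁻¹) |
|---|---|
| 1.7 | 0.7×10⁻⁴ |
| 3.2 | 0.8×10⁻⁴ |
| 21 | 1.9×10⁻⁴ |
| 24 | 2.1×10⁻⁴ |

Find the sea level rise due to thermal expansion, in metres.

0.039 m

Layer 1 at 24 °C → α = 2.1×10⁻⁴ K⁻¹
Layer 2 at 1.7 °C → α = 0.7×10⁻⁴ K⁻¹
1.9 × 2.1×10⁻⁴ × 91 = 0.036309 m
Layer 2: 0.17 × 0.7×10⁻⁴ × 200 = 0.00238 m
Δh = 0.036309 + 0.00238 = 0.038689 m ≈ 0.039 m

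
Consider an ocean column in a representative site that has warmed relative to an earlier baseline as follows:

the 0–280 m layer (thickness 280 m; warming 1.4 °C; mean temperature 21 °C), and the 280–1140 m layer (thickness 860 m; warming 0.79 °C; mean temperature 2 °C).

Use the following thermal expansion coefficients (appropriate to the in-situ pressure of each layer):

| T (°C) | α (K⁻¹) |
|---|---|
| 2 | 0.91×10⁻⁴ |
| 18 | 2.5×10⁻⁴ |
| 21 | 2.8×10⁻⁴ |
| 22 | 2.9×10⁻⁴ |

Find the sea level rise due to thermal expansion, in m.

Δh = 0.172 m

Layer 1 at 21 °C → α = 2.8×10⁻⁴ K⁻¹
Layer 2 at 2 °C → α = 0.91×10⁻⁴ K⁻¹
Layer 1: 2.8×10⁻⁴ × 280 × 1.4 = 0.10976 m
Layer 2: 860 × 0.79 × 0.91×10⁻⁴ = 0.0618254 m
Δh = 0.10976 + 0.0618254 = 0.1715854 m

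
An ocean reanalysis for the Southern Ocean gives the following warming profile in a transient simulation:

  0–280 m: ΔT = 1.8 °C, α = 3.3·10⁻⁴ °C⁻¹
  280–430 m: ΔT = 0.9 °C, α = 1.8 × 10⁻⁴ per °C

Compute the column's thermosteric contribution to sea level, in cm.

19.1 cm

1.8 × 3.3×10⁻⁴ × 280 = 0.16632 m
1.8×10⁻⁴ × 150 × 0.9 = 0.02430 m
Δh = 0.16632 + 0.02430 = 0.19062 m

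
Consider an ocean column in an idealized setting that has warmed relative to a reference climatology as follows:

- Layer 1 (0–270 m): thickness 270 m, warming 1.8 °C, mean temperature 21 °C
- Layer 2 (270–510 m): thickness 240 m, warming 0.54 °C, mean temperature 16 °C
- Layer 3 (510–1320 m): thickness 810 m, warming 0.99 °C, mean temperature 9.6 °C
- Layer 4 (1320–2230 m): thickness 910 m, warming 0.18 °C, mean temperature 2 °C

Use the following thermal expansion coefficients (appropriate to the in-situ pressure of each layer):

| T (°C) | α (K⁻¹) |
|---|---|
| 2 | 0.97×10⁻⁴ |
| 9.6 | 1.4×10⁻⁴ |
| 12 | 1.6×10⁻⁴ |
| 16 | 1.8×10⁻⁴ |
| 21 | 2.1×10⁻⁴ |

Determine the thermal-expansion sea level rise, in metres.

Layer 1 at 21 °C → α = 2.1×10⁻⁴ K⁻¹
Layer 2 at 16 °C → α = 1.8×10⁻⁴ K⁻¹
Layer 3 at 9.6 °C → α = 1.4×10⁻⁴ K⁻¹
Layer 4 at 2 °C → α = 0.97×10⁻⁴ K⁻¹
0–270 m: 2.1×10⁻⁴ × 1.8 × 270 = 0.10206 m
Layer 2: 0.54 × 1.8×10⁻⁴ × 240 = 0.023328 m
810 × 0.99 × 1.4×10⁻⁴ = 0.112266 m
Layer 4: 0.97×10⁻⁴ × 910 × 0.18 = 0.0158886 m
Δh = 0.10206 + 0.023328 + 0.112266 + 0.0158886 = 0.2535426 m

0.254 m of thermosteric rise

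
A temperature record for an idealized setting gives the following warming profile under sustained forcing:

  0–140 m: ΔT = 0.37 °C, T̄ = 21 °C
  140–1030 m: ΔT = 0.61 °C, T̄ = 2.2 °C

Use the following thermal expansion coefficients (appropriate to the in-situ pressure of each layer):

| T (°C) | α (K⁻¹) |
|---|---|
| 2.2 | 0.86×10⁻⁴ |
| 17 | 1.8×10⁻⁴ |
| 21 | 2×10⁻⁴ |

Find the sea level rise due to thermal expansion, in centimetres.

Layer 1 at 21 °C → α = 2×10⁻⁴ K⁻¹
Layer 2 at 2.2 °C → α = 0.86×10⁻⁴ K⁻¹
0–140 m: 140 × 2×10⁻⁴ × 0.37 = 0.01036 m
140–1030 m: 0.86×10⁻⁴ × 0.61 × 890 = 0.0466894 m
Δh = 0.01036 + 0.0466894 = 0.0570494 m

Δh ≈ 5.7 cm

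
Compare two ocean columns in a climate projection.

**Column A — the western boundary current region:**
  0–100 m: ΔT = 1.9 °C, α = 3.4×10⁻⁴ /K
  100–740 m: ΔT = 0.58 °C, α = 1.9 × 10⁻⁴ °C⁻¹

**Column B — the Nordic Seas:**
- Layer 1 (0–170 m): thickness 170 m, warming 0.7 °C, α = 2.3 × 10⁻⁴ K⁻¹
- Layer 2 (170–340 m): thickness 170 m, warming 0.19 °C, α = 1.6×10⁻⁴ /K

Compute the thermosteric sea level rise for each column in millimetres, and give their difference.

A 1.9 × 3.4×10⁻⁴ × 100 = 0.06460 m
A 1.9×10⁻⁴ × 0.58 × 640 = 0.070528 m
A total: 0.135128 m
B 0–170 m: 0.7 × 170 × 2.3×10⁻⁴ = 0.02737 m
B Layer 2: 170 × 0.19 × 1.6×10⁻⁴ = 0.005168 m
B total: 0.032538 m
Difference: 0.135128 − 0.032538 = 0.10259 m

Δh_A ≈ 135 mm, Δh_B ≈ 32.5 mm; difference ≈ 103 mm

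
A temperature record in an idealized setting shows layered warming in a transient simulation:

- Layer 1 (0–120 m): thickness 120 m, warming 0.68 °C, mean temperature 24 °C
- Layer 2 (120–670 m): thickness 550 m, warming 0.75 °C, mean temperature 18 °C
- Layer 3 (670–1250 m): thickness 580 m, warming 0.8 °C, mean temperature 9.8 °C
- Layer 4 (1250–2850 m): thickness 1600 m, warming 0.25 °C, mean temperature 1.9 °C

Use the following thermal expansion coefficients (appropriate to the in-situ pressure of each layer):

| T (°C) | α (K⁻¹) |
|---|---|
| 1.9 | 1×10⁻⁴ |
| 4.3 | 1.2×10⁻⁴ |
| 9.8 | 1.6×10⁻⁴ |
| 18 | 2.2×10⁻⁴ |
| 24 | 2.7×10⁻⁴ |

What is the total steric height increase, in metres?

Layer 1 at 24 °C → α = 2.7×10⁻⁴ K⁻¹
Layer 2 at 18 °C → α = 2.2×10⁻⁴ K⁻¹
Layer 3 at 9.8 °C → α = 1.6×10⁻⁴ K⁻¹
Layer 4 at 1.9 °C → α = 1×10⁻⁴ K⁻¹
120 × 0.68 × 2.7×10⁻⁴ = 0.022032 m
Layer 2: 550 × 0.75 × 2.2×10⁻⁴ = 0.09075 m
0.8 × 580 × 1.6×10⁻⁴ = 0.07424 m
0.25 × 1600 × 1×10⁻⁴ = 0.04000 m
Δh = 0.022032 + 0.09075 + 0.07424 + 0.04000 = 0.227022 m ≈ 0.23 m

0.23 m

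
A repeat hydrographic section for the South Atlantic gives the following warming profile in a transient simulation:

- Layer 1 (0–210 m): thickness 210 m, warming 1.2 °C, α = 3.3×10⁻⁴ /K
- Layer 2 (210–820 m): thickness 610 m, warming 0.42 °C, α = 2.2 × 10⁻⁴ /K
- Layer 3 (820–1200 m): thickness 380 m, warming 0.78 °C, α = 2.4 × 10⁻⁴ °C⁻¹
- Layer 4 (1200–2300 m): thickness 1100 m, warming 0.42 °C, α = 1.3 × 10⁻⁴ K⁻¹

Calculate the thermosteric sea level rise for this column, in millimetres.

Δh = 271 mm

0–210 m: 1.2 × 3.3×10⁻⁴ × 210 = 0.08316 m
Layer 2: 610 × 0.42 × 2.2×10⁻⁴ = 0.056364 m
820–1200 m: 2.4×10⁻⁴ × 380 × 0.78 = 0.071136 m
Layer 4: 0.42 × 1.3×10⁻⁴ × 1100 = 0.06006 m
Δh = 0.08316 + 0.056364 + 0.071136 + 0.06006 = 0.27072 m ≈ 271 mm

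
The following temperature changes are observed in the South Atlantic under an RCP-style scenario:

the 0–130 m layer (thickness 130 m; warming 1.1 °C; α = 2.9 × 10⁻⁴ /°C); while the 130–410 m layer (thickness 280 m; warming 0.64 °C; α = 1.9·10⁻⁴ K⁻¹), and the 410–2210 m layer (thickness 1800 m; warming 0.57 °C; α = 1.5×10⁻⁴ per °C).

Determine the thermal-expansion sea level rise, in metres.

0–130 m: 1.1 × 130 × 2.9×10⁻⁴ = 0.04147 m
130–410 m: 1.9×10⁻⁴ × 0.64 × 280 = 0.034048 m
1.5×10⁻⁴ × 0.57 × 1800 = 0.15390 m
Δh = 0.04147 + 0.034048 + 0.15390 = 0.229418 m

about 0.23 m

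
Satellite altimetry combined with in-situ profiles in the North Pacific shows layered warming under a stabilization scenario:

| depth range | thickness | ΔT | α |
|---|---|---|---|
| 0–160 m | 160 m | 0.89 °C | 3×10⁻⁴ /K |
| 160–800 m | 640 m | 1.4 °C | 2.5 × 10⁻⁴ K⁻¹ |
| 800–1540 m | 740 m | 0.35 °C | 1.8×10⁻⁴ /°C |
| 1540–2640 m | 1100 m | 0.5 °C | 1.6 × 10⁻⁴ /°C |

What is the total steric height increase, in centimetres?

40.1 cm

3×10⁻⁴ × 0.89 × 160 = 0.04272 m
Layer 2: 1.4 × 2.5×10⁻⁴ × 640 = 0.22400 m
Layer 3: 0.35 × 1.8×10⁻⁴ × 740 = 0.04662 m
1540–2640 m: 1100 × 0.5 × 1.6×10⁻⁴ = 0.08800 m
Δh = 0.04272 + 0.22400 + 0.04662 + 0.08800 = 0.40134 m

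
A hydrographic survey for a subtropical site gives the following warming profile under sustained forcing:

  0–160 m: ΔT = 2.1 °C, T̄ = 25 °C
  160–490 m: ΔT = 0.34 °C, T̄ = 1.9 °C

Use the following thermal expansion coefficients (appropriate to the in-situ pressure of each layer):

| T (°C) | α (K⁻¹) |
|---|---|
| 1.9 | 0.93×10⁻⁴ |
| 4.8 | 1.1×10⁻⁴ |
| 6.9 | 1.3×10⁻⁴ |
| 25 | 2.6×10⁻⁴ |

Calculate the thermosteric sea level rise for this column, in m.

Layer 1 at 25 °C → α = 2.6×10⁻⁴ K⁻¹
Layer 2 at 1.9 °C → α = 0.93×10⁻⁴ K⁻¹
0–160 m: 2.6×10⁻⁴ × 160 × 2.1 = 0.08736 m
Layer 2: 330 × 0.93×10⁻⁴ × 0.34 = 0.0104346 m
Δh = 0.08736 + 0.0104346 = 0.0977946 m

about 0.098 m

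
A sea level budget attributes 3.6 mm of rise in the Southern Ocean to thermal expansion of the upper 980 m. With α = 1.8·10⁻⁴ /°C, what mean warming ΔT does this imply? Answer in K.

ΔT = Δh/(αH) = 0.0036 / (1.8×10⁻⁴ × 980) ≈ 0.02041 K

about 0.0204 K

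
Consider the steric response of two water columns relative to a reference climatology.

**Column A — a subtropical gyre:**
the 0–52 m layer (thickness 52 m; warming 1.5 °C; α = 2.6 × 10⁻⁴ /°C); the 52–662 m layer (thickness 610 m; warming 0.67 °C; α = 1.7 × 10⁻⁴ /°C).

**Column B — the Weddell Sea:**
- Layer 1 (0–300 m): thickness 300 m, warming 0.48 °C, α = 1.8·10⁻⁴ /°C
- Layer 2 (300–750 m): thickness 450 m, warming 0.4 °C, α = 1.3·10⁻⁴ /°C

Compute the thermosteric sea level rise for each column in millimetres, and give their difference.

A 0–52 m: 1.5 × 2.6×10⁻⁴ × 52 = 0.02028 m
A Layer 2: 0.67 × 1.7×10⁻⁴ × 610 = 0.069479 m
A total: 0.089759 m
B 0–300 m: 0.48 × 300 × 1.8×10⁻⁴ = 0.02592 m
B Layer 2: 450 × 0.4 × 1.3×10⁻⁴ = 0.02340 m
B total: 0.04932 m
Difference: 0.089759 − 0.04932 = 0.040439 m

A: 90 mm; B: 49 mm; difference 40 mm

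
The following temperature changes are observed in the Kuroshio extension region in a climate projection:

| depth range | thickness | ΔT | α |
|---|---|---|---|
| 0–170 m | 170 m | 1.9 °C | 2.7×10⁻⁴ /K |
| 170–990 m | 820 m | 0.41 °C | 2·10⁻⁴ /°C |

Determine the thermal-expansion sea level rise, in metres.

Δh = 0.15 m

0–170 m: 2.7×10⁻⁴ × 170 × 1.9 = 0.08721 m
2×10⁻⁴ × 820 × 0.41 = 0.06724 m
Δh = 0.08721 + 0.06724 = 0.15445 m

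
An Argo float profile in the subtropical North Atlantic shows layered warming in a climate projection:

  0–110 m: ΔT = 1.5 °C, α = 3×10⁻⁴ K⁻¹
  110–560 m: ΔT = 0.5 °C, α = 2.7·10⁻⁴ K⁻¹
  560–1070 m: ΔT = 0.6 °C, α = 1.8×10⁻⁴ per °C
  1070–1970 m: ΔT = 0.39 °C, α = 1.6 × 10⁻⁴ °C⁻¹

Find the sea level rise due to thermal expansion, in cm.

Δh = 22.1 cm

0–110 m: 1.5 × 3×10⁻⁴ × 110 = 0.04950 m
450 × 2.7×10⁻⁴ × 0.5 = 0.06075 m
560–1070 m: 1.8×10⁻⁴ × 510 × 0.6 = 0.05508 m
Layer 4: 1.6×10⁻⁴ × 0.39 × 900 = 0.05616 m
Δh = 0.04950 + 0.06075 + 0.05508 + 0.05616 = 0.22149 m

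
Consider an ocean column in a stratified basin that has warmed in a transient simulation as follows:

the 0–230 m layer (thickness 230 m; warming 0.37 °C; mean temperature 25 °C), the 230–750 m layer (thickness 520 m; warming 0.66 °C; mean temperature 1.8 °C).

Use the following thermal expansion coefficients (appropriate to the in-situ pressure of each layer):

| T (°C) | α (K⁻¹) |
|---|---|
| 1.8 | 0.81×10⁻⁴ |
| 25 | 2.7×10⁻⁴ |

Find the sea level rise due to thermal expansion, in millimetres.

Layer 1 at 25 °C → α = 2.7×10⁻⁴ K⁻¹
Layer 2 at 1.8 °C → α = 0.81×10⁻⁴ K⁻¹
0.37 × 2.7×10⁻⁴ × 230 = 0.022977 m
Layer 2: 0.81×10⁻⁴ × 520 × 0.66 = 0.0277992 m
Δh = 0.022977 + 0.0277992 = 0.0507762 m ≈ 50.8 mm

50.8 mm of thermosteric rise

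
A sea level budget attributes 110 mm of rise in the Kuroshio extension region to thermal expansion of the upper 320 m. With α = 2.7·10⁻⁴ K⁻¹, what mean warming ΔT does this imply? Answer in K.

ΔT = Δh/(αH) = 0.11 / (2.7×10⁻⁴ × 320) ≈ 1.273 K

ΔT ≈ 1.27 K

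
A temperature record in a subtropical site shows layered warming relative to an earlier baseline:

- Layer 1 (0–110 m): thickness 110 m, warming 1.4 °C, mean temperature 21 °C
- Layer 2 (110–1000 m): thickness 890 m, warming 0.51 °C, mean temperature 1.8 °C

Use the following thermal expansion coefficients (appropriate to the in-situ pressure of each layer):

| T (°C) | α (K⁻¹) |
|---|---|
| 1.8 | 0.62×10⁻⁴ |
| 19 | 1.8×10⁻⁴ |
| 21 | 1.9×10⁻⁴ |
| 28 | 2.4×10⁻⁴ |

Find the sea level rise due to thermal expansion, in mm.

57 mm

Layer 1 at 21 °C → α = 1.9×10⁻⁴ K⁻¹
Layer 2 at 1.8 °C → α = 0.62×10⁻⁴ K⁻¹
1.9×10⁻⁴ × 110 × 1.4 = 0.02926 m
110–1000 m: 0.62×10⁻⁴ × 0.51 × 890 = 0.0281418 m
Δh = 0.02926 + 0.0281418 = 0.0574018 m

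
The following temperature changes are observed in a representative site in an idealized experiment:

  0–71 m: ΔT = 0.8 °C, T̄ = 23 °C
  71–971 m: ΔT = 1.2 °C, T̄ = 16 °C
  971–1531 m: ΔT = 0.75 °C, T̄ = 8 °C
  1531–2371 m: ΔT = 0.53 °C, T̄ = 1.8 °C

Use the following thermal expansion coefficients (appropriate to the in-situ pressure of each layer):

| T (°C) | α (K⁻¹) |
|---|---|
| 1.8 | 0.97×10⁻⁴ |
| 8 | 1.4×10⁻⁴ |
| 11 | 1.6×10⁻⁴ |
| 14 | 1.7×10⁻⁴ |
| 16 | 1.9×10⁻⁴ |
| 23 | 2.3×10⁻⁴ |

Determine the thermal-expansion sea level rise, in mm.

Δh ≈ 320 mm

Layer 1 at 23 °C → α = 2.3×10⁻⁴ K⁻¹
Layer 2 at 16 °C → α = 1.9×10⁻⁴ K⁻¹
Layer 3 at 8 °C → α = 1.4×10⁻⁴ K⁻¹
Layer 4 at 1.8 °C → α = 0.97×10⁻⁴ K⁻¹
71 × 2.3×10⁻⁴ × 0.8 = 0.013064 m
Layer 2: 1.2 × 900 × 1.9×10⁻⁴ = 0.20520 m
971–1531 m: 560 × 1.4×10⁻⁴ × 0.75 = 0.05880 m
Layer 4: 840 × 0.97×10⁻⁴ × 0.53 = 0.0431844 m
Δh = 0.013064 + 0.20520 + 0.05880 + 0.0431844 = 0.3202484 m ≈ 320 mm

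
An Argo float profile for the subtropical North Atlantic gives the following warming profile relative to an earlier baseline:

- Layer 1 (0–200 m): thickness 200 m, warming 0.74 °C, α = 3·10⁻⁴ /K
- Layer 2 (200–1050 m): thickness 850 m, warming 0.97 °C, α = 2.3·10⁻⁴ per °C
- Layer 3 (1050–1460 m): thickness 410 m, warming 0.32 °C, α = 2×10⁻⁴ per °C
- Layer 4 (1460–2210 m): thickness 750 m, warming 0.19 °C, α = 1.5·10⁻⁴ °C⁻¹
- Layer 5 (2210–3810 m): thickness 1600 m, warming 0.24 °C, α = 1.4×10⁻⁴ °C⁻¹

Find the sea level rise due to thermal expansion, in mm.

Layer 1: 0.74 × 200 × 3×10⁻⁴ = 0.04440 m
200–1050 m: 2.3×10⁻⁴ × 0.97 × 850 = 0.189635 m
Layer 3: 2×10⁻⁴ × 0.32 × 410 = 0.02624 m
750 × 0.19 × 1.5×10⁻⁴ = 0.021375 m
2210–3810 m: 0.24 × 1600 × 1.4×10⁻⁴ = 0.05376 m
Δh = 0.04440 + 0.189635 + 0.02624 + 0.021375 + 0.05376 = 0.33541 m ≈ 335 mm

335 mm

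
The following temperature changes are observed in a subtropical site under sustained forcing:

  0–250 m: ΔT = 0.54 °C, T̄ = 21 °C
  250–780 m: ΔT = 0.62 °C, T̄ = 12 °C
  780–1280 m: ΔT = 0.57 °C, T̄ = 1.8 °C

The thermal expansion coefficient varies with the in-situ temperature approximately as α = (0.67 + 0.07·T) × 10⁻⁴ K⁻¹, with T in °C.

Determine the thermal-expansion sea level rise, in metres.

Layer 1: α = (0.67 + 0.07×21)×10⁻⁴ = 2.14×10⁻⁴ K⁻¹
Layer 2: α = (0.67 + 0.07×12)×10⁻⁴ = 1.51×10⁻⁴ K⁻¹
Layer 3: α = (0.67 + 0.07×1.8)×10⁻⁴ = 0.796×10⁻⁴ K⁻¹
0–250 m: 0.54 × 2.14×10⁻⁴ × 250 = 0.02889 m
Layer 2: 530 × 0.62 × 1.51×10⁻⁴ = 0.0496186 m
780–1280 m: 0.796×10⁻⁴ × 500 × 0.57 = 0.022686 m
Δh = 0.02889 + 0.0496186 + 0.022686 = 0.1011946 m

0.101 m of thermosteric rise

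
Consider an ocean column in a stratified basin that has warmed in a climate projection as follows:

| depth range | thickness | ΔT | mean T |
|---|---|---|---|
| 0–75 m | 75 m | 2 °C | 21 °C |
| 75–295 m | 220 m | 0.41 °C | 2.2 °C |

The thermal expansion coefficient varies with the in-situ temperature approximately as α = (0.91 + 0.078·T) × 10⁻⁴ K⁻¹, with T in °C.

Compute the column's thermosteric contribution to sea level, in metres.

about 0.0480 m

Layer 1: α = (0.91 + 0.078×21)×10⁻⁴ = 2.548×10⁻⁴ K⁻¹
Layer 2: α = (0.91 + 0.078×2.2)×10⁻⁴ = 1.0816×10⁻⁴ K⁻¹
0–75 m: 2.548×10⁻⁴ × 2 × 75 = 0.03822 m
1.0816×10⁻⁴ × 220 × 0.41 = 0.009756032 m
Δh = 0.03822 + 0.009756032 = 0.047976032 m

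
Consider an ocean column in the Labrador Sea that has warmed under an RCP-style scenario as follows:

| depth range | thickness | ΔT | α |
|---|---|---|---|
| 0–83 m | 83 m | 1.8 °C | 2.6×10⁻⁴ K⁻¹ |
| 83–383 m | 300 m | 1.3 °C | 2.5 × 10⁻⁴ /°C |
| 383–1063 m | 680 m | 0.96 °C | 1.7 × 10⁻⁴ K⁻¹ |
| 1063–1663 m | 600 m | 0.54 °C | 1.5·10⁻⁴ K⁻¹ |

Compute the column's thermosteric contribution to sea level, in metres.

Δh ≈ 0.30 m

83 × 1.8 × 2.6×10⁻⁴ = 0.038844 m
300 × 2.5×10⁻⁴ × 1.3 = 0.09750 m
Layer 3: 0.96 × 680 × 1.7×10⁻⁴ = 0.110976 m
1063–1663 m: 0.54 × 600 × 1.5×10⁻⁴ = 0.04860 m
Δh = 0.038844 + 0.09750 + 0.110976 + 0.04860 = 0.29592 m ≈ 0.30 m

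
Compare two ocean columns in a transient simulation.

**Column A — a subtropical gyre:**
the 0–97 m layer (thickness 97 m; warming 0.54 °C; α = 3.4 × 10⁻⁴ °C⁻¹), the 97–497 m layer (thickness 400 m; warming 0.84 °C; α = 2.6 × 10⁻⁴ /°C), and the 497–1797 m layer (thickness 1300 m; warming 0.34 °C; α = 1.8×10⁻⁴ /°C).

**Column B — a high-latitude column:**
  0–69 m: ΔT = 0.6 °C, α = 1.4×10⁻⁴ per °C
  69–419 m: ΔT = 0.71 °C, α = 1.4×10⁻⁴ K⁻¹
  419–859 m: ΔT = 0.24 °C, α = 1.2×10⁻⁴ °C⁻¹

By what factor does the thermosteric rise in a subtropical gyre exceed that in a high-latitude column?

a factor of 3.47

A Layer 1: 3.4×10⁻⁴ × 0.54 × 97 = 0.0178092 m
A Layer 2: 400 × 2.6×10⁻⁴ × 0.84 = 0.08736 m
A Layer 3: 1300 × 0.34 × 1.8×10⁻⁴ = 0.07956 m
A total: 0.1847292 m
B 1.4×10⁻⁴ × 0.6 × 69 = 0.005796 m
B 350 × 1.4×10⁻⁴ × 0.71 = 0.03479 m
B 419–859 m: 0.24 × 440 × 1.2×10⁻⁴ = 0.012672 m
B total: 0.053258 m
Ratio: 0.1847292 / 0.053258 ≈ 3.469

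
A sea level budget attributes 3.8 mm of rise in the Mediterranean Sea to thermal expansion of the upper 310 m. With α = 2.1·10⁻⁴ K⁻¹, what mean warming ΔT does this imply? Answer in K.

ΔT = Δh/(αH) = 0.0038 / (2.1×10⁻⁴ × 310) ≈ 0.05837 K

about 0.0584 K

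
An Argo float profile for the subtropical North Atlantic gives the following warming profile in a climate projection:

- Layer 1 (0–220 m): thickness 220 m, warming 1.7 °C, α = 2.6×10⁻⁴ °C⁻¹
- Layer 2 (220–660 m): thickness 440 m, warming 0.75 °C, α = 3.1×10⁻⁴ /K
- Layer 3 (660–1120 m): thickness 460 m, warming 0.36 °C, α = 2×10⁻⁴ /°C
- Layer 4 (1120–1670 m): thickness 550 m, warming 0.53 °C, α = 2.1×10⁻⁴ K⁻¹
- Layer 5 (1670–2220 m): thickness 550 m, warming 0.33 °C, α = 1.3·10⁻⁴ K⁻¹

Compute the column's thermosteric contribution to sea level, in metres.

Δh ≈ 0.317 m

0–220 m: 2.6×10⁻⁴ × 1.7 × 220 = 0.09724 m
440 × 0.75 × 3.1×10⁻⁴ = 0.10230 m
660–1120 m: 0.36 × 460 × 2×10⁻⁴ = 0.03312 m
2.1×10⁻⁴ × 550 × 0.53 = 0.061215 m
1670–2220 m: 550 × 1.3×10⁻⁴ × 0.33 = 0.023595 m
Δh = 0.09724 + 0.10230 + 0.03312 + 0.061215 + 0.023595 = 0.31747 m ≈ 0.317 m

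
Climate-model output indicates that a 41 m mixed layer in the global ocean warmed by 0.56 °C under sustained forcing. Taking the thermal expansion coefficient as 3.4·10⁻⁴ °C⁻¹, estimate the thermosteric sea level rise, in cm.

Δh = αΔT·H = 3.4×10⁻⁴ × 0.56 × 41 = 0.0078064 m

Δh ≈ 0.781 cm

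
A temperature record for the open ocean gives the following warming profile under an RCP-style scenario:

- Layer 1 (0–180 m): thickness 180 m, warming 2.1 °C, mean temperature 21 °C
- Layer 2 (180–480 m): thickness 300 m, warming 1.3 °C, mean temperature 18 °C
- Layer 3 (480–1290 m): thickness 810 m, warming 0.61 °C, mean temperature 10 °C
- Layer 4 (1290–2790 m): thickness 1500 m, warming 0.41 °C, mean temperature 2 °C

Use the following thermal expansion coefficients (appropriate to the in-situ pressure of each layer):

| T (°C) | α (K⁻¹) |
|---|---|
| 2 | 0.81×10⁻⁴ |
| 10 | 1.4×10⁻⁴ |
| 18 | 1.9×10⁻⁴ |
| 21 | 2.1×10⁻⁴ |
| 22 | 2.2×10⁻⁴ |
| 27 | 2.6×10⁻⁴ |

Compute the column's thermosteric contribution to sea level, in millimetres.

Δh ≈ 272 mm

Layer 1 at 21 °C → α = 2.1×10⁻⁴ K⁻¹
Layer 2 at 18 °C → α = 1.9×10⁻⁴ K⁻¹
Layer 3 at 10 °C → α = 1.4×10⁻⁴ K⁻¹
Layer 4 at 2 °C → α = 0.81×10⁻⁴ K⁻¹
0–180 m: 180 × 2.1 × 2.1×10⁻⁴ = 0.07938 m
180–480 m: 300 × 1.9×10⁻⁴ × 1.3 = 0.07410 m
Layer 3: 0.61 × 1.4×10⁻⁴ × 810 = 0.069174 m
1290–2790 m: 0.81×10⁻⁴ × 0.41 × 1500 = 0.049815 m
Δh = 0.07938 + 0.07410 + 0.069174 + 0.049815 = 0.272469 m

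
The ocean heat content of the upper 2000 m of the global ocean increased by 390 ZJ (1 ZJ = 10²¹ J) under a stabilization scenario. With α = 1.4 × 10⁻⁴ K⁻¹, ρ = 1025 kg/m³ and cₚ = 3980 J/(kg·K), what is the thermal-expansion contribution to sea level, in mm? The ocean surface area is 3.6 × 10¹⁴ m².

37 mm of thermosteric rise

Per unit area: Q = 390×10²¹ / (3.6×10¹⁴) ≈ 1.083×10⁹ J/m²
Δh = αQ/(ρcₚ) = 1.4×10⁻⁴ × 1.083×10⁹ / (1025 × 3980) ≈ 0.037166 m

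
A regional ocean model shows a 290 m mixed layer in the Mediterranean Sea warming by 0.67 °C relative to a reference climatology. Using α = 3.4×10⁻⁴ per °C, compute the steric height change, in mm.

Δh = αΔT·H = 3.4×10⁻⁴ × 0.67 × 290 = 0.066062 m

Δh = 66 mm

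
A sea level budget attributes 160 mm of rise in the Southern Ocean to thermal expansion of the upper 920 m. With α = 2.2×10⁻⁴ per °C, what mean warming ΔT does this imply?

ΔT = Δh/(αH) = 0.16 / (2.2×10⁻⁴ × 920) ≈ 0.7905 °C

0.791 °C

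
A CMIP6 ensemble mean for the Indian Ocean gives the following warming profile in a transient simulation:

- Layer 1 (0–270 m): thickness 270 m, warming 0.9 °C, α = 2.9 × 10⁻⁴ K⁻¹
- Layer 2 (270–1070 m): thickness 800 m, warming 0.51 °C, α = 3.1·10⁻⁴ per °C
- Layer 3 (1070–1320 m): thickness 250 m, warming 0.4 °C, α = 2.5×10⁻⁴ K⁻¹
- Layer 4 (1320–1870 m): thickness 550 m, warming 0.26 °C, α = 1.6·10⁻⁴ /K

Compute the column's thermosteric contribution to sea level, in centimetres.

0–270 m: 2.9×10⁻⁴ × 270 × 0.9 = 0.07047 m
Layer 2: 3.1×10⁻⁴ × 800 × 0.51 = 0.12648 m
0.4 × 250 × 2.5×10⁻⁴ = 0.02500 m
Layer 4: 1.6×10⁻⁴ × 550 × 0.26 = 0.02288 m
Δh = 0.07047 + 0.12648 + 0.02500 + 0.02288 = 0.24483 m

Δh = 24 cm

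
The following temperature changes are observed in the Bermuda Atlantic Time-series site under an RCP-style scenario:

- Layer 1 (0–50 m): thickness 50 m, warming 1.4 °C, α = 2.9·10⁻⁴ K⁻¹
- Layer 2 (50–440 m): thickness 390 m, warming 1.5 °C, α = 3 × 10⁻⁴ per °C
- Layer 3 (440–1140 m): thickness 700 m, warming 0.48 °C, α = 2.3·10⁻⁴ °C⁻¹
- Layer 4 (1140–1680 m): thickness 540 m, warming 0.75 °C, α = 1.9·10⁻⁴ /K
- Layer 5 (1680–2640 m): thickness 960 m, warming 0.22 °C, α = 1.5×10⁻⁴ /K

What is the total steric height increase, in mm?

0–50 m: 1.4 × 2.9×10⁻⁴ × 50 = 0.02030 m
Layer 2: 390 × 3×10⁻⁴ × 1.5 = 0.17550 m
Layer 3: 700 × 0.48 × 2.3×10⁻⁴ = 0.07728 m
Layer 4: 540 × 1.9×10⁻⁴ × 0.75 = 0.07695 m
1.5×10⁻⁴ × 960 × 0.22 = 0.03168 m
Δh = 0.02030 + 0.17550 + 0.07728 + 0.07695 + 0.03168 = 0.38171 m ≈ 382 mm

382 mm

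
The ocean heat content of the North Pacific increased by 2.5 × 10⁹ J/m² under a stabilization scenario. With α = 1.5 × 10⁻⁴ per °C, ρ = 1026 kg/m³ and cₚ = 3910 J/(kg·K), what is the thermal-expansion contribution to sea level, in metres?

about 0.0935 m

Δh = αQ/(ρcₚ) = 1.5×10⁻⁴ × 2.5×10⁹ / (1026 × 3910) ≈ 0.093478 m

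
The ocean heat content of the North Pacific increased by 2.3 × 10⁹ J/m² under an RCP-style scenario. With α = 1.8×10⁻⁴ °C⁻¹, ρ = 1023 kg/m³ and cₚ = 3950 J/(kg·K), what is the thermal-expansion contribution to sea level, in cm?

10 cm of thermosteric rise

Δh = αQ/(ρcₚ) = 1.8×10⁻⁴ × 2.3×10⁹ / (1023 × 3950) ≈ 0.10245 m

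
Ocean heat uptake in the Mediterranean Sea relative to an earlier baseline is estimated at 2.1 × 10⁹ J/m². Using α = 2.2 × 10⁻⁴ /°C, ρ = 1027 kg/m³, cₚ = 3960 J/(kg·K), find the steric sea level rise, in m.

Δh ≈ 0.114 m

Δh = αQ/(ρcₚ) = 2.2×10⁻⁴ × 2.1×10⁹ / (1027 × 3960) ≈ 0.11360 m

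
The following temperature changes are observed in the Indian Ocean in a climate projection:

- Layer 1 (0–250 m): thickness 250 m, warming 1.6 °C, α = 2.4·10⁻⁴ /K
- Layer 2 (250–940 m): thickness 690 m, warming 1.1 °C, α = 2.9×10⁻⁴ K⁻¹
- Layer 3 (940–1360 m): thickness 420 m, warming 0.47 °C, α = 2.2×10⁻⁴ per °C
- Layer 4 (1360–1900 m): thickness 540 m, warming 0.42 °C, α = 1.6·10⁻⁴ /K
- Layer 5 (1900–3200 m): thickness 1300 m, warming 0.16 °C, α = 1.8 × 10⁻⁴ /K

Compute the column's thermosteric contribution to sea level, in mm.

250 × 1.6 × 2.4×10⁻⁴ = 0.09600 m
250–940 m: 690 × 2.9×10⁻⁴ × 1.1 = 0.22011 m
940–1360 m: 2.2×10⁻⁴ × 0.47 × 420 = 0.043428 m
540 × 1.6×10⁻⁴ × 0.42 = 0.036288 m
Layer 5: 1.8×10⁻⁴ × 0.16 × 1300 = 0.03744 m
Δh = 0.09600 + 0.22011 + 0.043428 + 0.036288 + 0.03744 = 0.433266 m

Δh ≈ 430 mm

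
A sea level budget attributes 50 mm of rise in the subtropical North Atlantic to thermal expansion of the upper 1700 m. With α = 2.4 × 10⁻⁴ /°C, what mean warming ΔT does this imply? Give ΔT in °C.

ΔT ≈ 0.123 °C

ΔT = Δh/(αH) = 0.05 / (2.4×10⁻⁴ × 1700) ≈ 0.1225 °C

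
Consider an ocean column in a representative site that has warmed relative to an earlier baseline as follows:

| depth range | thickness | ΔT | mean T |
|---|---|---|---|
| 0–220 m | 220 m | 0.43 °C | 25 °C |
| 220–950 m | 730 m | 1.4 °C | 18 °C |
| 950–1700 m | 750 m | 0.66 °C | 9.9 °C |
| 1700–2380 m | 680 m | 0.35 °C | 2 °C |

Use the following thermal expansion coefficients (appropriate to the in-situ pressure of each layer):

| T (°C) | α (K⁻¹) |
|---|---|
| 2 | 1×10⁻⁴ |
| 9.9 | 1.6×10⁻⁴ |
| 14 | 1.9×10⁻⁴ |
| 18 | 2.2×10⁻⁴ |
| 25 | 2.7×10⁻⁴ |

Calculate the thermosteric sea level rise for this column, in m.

Layer 1 at 25 °C → α = 2.7×10⁻⁴ K⁻¹
Layer 2 at 18 °C → α = 2.2×10⁻⁴ K⁻¹
Layer 3 at 9.9 °C → α = 1.6×10⁻⁴ K⁻¹
Layer 4 at 2 °C → α = 1×10⁻⁴ K⁻¹
0–220 m: 220 × 0.43 × 2.7×10⁻⁴ = 0.025542 m
Layer 2: 730 × 1.4 × 2.2×10⁻⁴ = 0.22484 m
750 × 0.66 × 1.6×10⁻⁴ = 0.07920 m
680 × 1×10⁻⁴ × 0.35 = 0.02380 m
Δh = 0.025542 + 0.22484 + 0.07920 + 0.02380 = 0.353382 m

Δh = 0.353 m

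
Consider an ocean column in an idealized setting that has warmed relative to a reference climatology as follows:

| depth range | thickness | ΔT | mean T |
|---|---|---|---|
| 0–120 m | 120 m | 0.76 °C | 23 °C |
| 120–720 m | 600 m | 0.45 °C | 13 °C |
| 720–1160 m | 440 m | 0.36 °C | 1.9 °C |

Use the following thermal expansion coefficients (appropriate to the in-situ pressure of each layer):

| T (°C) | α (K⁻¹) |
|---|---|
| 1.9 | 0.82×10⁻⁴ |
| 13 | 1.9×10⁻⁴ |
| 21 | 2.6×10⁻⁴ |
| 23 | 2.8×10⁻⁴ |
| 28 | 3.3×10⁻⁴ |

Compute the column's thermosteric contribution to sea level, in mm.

Layer 1 at 23 °C → α = 2.8×10⁻⁴ K⁻¹
Layer 2 at 13 °C → α = 1.9×10⁻⁴ K⁻¹
Layer 3 at 1.9 °C → α = 0.82×10⁻⁴ K⁻¹
0–120 m: 120 × 2.8×10⁻⁴ × 0.76 = 0.025536 m
0.45 × 1.9×10⁻⁴ × 600 = 0.05130 m
Layer 3: 0.36 × 440 × 0.82×10⁻⁴ = 0.0129888 m
Δh = 0.025536 + 0.05130 + 0.0129888 = 0.0898248 m

90 mm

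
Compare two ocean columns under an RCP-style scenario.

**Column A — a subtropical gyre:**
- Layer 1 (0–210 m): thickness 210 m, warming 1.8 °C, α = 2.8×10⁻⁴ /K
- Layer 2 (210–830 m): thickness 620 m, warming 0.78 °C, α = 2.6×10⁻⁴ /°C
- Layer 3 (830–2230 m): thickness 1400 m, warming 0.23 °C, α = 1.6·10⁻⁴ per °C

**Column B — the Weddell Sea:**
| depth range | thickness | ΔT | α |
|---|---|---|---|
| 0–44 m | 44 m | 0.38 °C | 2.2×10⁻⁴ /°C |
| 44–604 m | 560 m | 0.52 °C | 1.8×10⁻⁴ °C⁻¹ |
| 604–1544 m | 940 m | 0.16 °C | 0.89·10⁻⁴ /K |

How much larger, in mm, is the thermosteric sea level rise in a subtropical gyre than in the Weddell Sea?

Δh_A − Δh_B ≈ 214 mm

A 210 × 2.8×10⁻⁴ × 1.8 = 0.10584 m
A Layer 2: 2.6×10⁻⁴ × 620 × 0.78 = 0.125736 m
A Layer 3: 1.6×10⁻⁴ × 1400 × 0.23 = 0.05152 m
A total: 0.283096 m
B Layer 1: 44 × 0.38 × 2.2×10⁻⁴ = 0.0036784 m
B 1.8×10⁻⁴ × 560 × 0.52 = 0.052416 m
B 940 × 0.16 × 0.89×10⁻⁴ = 0.0133856 m
B total: 0.06948 m
Difference: 0.283096 − 0.06948 = 0.213616 m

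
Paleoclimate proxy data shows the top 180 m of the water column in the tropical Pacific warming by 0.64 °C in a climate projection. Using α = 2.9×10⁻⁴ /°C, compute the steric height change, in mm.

33.4 mm of thermosteric rise

Δh = αΔT·H = 2.9×10⁻⁴ × 0.64 × 180 = 0.033408 m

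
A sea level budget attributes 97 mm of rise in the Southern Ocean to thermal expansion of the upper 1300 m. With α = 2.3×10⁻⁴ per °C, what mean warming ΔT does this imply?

ΔT = Δh/(αH) = 0.097 / (2.3×10⁻⁴ × 1300) ≈ 0.3244 K

0.32 K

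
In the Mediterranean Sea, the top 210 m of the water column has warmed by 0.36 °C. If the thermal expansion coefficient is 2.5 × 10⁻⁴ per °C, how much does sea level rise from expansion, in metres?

Δh = αΔT·H = 2.5×10⁻⁴ × 0.36 × 210 = 0.01890 m

Δh = 0.0189 m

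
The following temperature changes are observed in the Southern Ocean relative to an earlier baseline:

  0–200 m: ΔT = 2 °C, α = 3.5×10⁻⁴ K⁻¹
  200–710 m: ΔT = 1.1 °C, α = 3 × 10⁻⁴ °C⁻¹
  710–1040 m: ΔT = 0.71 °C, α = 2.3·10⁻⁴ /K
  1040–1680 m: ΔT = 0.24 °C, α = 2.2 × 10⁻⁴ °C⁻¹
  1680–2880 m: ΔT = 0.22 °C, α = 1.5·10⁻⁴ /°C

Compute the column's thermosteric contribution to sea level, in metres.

Δh = 0.436 m

Layer 1: 3.5×10⁻⁴ × 2 × 200 = 0.14000 m
200–710 m: 510 × 1.1 × 3×10⁻⁴ = 0.16830 m
Layer 3: 2.3×10⁻⁴ × 0.71 × 330 = 0.053889 m
Layer 4: 0.24 × 640 × 2.2×10⁻⁴ = 0.033792 m
1680–2880 m: 1.5×10⁻⁴ × 0.22 × 1200 = 0.03960 m
Δh = 0.14000 + 0.16830 + 0.053889 + 0.033792 + 0.03960 = 0.435581 m ≈ 0.436 m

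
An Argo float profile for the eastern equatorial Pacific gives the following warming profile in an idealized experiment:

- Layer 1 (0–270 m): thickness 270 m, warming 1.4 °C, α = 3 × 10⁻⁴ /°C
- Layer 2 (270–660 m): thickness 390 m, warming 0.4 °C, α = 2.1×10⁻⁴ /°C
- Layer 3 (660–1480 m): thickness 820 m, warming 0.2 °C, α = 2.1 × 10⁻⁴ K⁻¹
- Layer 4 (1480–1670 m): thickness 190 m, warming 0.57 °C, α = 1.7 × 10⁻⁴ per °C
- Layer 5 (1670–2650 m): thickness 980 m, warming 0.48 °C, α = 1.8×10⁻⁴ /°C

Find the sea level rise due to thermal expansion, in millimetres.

280 mm

270 × 1.4 × 3×10⁻⁴ = 0.11340 m
270–660 m: 390 × 2.1×10⁻⁴ × 0.4 = 0.03276 m
820 × 0.2 × 2.1×10⁻⁴ = 0.03444 m
Layer 4: 0.57 × 190 × 1.7×10⁻⁴ = 0.018411 m
1670–2650 m: 980 × 0.48 × 1.8×10⁻⁴ = 0.084672 m
Δh = 0.11340 + 0.03276 + 0.03444 + 0.018411 + 0.084672 = 0.283683 m ≈ 280 mm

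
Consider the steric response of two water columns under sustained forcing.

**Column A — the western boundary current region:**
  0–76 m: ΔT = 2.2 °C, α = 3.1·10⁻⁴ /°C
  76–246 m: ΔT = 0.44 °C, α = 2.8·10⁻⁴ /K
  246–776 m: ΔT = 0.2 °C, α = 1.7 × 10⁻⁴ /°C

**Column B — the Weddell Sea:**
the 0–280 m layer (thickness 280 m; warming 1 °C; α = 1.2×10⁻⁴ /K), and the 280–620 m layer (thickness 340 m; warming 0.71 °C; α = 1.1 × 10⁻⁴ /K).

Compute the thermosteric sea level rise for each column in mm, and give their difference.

Δh_A ≈ 91 mm, Δh_B ≈ 60 mm; difference ≈ 31 mm

A 0–76 m: 3.1×10⁻⁴ × 2.2 × 76 = 0.051832 m
A 76–246 m: 170 × 2.8×10⁻⁴ × 0.44 = 0.020944 m
A 246–776 m: 530 × 1.7×10⁻⁴ × 0.2 = 0.01802 m
A total: 0.090796 m
B Layer 1: 280 × 1.2×10⁻⁴ × 1 = 0.03360 m
B Layer 2: 0.71 × 340 × 1.1×10⁻⁴ = 0.026554 m
B total: 0.060154 m
Difference: 0.090796 − 0.060154 = 0.030642 m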